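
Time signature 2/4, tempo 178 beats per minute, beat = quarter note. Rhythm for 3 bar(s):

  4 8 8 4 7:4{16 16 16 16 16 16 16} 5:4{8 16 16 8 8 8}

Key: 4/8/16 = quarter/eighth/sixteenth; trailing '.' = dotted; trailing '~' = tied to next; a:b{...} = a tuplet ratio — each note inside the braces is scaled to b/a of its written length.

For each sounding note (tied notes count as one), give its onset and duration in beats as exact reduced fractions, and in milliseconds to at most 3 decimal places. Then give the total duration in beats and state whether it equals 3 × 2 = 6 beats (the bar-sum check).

1) 0.0ms=0b +337.079ms=1b
2) 337.079ms=1b +168.539ms=1/2b
3) 505.618ms=3/2b +168.539ms=1/2b
4) 674.157ms=2b +337.079ms=1b
5) 1011.236ms=3b +48.154ms=1/7b
6) 1059.39ms=22/7b +48.154ms=1/7b
7) 1107.544ms=23/7b +48.154ms=1/7b
8) 1155.698ms=24/7b +48.154ms=1/7b
9) 1203.852ms=25/7b +48.154ms=1/7b
10) 1252.006ms=26/7b +48.154ms=1/7b
11) 1300.161ms=27/7b +48.154ms=1/7b
12) 1348.315ms=4b +134.831ms=2/5b
13) 1483.146ms=22/5b +67.416ms=1/5b
14) 1550.562ms=23/5b +67.416ms=1/5b
15) 1617.978ms=24/5b +134.831ms=2/5b
16) 1752.809ms=26/5b +134.831ms=2/5b
17) 1887.64ms=28/5b +134.831ms=2/5b
Σ=6b of 6 (178bpm 2/4) — PASS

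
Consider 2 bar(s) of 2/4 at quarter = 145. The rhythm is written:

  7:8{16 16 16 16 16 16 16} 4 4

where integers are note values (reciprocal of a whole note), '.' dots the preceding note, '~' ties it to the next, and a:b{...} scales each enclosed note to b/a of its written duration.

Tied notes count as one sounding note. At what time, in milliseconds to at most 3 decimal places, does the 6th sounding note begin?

note 6 onset = 10/7b = 591.133ms

1. 0.0ms @ 0 + 118.227ms (2/7)
2. 118.227ms @ 2/7 + 118.227ms (2/7)
3. 236.453ms @ 4/7 + 118.227ms (2/7)
4. 354.68ms @ 6/7 + 118.227ms (2/7)
5. 472.906ms @ 8/7 + 118.227ms (2/7)
6. 591.133ms @ 10/7 + 118.227ms (2/7)
7. 709.36ms @ 12/7 + 118.227ms (2/7)
8. 827.586ms @ 2 + 413.793ms (1)
9. 1241.379ms @ 3 + 413.793ms (1)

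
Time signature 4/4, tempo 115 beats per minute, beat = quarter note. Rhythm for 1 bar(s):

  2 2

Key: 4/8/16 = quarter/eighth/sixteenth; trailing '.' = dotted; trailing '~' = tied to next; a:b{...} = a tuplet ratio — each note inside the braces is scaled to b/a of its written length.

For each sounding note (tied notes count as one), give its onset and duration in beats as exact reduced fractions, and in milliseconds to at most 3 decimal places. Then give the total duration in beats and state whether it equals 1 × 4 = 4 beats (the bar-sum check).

1) 0.0ms=0b +1043.478ms=2b
2) 1043.478ms=2b +1043.478ms=2b
Σ=4b of 4 (115bpm 4/4) — PASS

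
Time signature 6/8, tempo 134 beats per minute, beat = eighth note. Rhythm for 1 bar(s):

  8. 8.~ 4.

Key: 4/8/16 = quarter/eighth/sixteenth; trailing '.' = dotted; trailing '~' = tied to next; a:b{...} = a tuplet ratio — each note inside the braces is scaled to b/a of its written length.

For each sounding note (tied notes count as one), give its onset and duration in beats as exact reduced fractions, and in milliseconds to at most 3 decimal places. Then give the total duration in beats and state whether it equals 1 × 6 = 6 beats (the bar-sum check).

1) 0.0ms=0b +671.642ms=3/2b
2) 671.642ms=3/2b +2014.925ms=9/2b
Σ=6b of 6 (134bpm 6/8) — PASS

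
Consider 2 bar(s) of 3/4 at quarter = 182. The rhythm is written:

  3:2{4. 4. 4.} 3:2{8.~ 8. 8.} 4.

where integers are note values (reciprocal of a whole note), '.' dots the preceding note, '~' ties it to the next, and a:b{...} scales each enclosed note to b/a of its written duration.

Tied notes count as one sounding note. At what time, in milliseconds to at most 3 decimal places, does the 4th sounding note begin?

1. 0.0ms @ 0 + 329.67ms (1)
2. 329.67ms @ 1 + 329.67ms (1)
3. 659.341ms @ 2 + 329.67ms (1)
4. 989.011ms @ 3 + 329.67ms (1)
5. 1318.681ms @ 4 + 164.835ms (1/2)
6. 1483.516ms @ 9/2 + 494.505ms (3/2)

note 4 onset = 3b = 989.011ms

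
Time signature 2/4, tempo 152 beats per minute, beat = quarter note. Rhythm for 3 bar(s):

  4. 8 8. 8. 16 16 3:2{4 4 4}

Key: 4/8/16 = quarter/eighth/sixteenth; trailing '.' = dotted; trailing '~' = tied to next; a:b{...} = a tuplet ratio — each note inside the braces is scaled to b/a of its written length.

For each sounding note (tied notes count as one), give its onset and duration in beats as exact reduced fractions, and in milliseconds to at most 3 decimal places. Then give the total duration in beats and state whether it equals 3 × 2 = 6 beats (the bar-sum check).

1) 0.0ms=0b +592.105ms=3/2b
2) 592.105ms=3/2b +197.368ms=1/2b
3) 789.474ms=2b +296.053ms=3/4b
4) 1085.526ms=11/4b +296.053ms=3/4b
5) 1381.579ms=7/2b +98.684ms=1/4b
6) 1480.263ms=15/4b +98.684ms=1/4b
7) 1578.947ms=4b +263.158ms=2/3b
8) 1842.105ms=14/3b +263.158ms=2/3b
9) 2105.263ms=16/3b +263.158ms=2/3b
Σ=6b of 6 (152bpm 2/4) — PASS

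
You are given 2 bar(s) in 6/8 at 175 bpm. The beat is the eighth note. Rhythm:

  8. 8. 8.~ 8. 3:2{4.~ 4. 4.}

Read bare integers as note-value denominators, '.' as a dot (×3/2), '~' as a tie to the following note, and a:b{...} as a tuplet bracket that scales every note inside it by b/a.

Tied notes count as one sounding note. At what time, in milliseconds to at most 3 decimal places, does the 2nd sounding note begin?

1. 0.0ms @ 0 + 514.286ms (3/2)
2. 514.286ms @ 3/2 + 514.286ms (3/2)
3. 1028.571ms @ 3 + 1028.571ms (3)
4. 2057.143ms @ 6 + 1371.429ms (4)
5. 3428.571ms @ 10 + 685.714ms (2)

note 2 onset = 3/2b = 514.286ms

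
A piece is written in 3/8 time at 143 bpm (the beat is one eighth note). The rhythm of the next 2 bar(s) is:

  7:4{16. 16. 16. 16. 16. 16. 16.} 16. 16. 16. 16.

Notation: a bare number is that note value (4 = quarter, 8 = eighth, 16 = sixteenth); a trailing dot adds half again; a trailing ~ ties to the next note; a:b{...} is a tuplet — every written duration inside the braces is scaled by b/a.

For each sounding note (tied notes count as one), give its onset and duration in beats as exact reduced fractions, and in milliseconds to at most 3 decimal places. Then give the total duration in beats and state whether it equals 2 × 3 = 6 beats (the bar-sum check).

1) 0.0ms=0b +179.82ms=3/7b
2) 179.82ms=3/7b +179.82ms=3/7b
3) 359.64ms=6/7b +179.82ms=3/7b
4) 539.461ms=9/7b +179.82ms=3/7b
5) 719.281ms=12/7b +179.82ms=3/7b
6) 899.101ms=15/7b +179.82ms=3/7b
7) 1078.921ms=18/7b +179.82ms=3/7b
8) 1258.741ms=3b +314.685ms=3/4b
9) 1573.427ms=15/4b +314.685ms=3/4b
10) 1888.112ms=9/2b +314.685ms=3/4b
11) 2202.797ms=21/4b +314.685ms=3/4b
Σ=6b of 6 (143bpm 3/8) — PASS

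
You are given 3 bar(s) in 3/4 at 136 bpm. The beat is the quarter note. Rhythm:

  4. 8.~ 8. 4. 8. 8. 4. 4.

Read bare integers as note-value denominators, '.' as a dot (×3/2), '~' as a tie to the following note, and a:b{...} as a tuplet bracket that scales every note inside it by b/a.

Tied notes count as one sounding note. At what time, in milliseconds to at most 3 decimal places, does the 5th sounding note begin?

1. 0.0ms @ 0 + 661.765ms (3/2)
2. 661.765ms @ 3/2 + 661.765ms (3/2)
3. 1323.529ms @ 3 + 661.765ms (3/2)
4. 1985.294ms @ 9/2 + 330.882ms (3/4)
5. 2316.176ms @ 21/4 + 330.882ms (3/4)
6. 2647.059ms @ 6 + 661.765ms (3/2)
7. 3308.824ms @ 15/2 + 661.765ms (3/2)

note 5 onset = 21/4b = 2316.176ms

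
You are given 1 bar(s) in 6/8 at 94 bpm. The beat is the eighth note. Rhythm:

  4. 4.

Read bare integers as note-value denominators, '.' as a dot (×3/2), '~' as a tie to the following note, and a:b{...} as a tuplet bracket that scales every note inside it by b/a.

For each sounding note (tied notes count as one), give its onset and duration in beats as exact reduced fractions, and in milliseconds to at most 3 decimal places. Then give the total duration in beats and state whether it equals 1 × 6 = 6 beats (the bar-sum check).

1) 0.0ms=0b +1914.894ms=3b
2) 1914.894ms=3b +1914.894ms=3b
Σ=6b of 6 (94bpm 6/8) — PASS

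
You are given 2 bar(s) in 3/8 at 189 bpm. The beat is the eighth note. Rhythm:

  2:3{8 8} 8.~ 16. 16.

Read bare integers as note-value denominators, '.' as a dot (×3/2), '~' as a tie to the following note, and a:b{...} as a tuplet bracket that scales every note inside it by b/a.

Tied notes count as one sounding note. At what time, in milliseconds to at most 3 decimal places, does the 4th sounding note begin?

1. 0.0ms @ 0 + 476.19ms (3/2)
2. 476.19ms @ 3/2 + 476.19ms (3/2)
3. 952.381ms @ 3 + 714.286ms (9/4)
4. 1666.667ms @ 21/4 + 238.095ms (3/4)

note 4 onset = 21/4b = 1666.667ms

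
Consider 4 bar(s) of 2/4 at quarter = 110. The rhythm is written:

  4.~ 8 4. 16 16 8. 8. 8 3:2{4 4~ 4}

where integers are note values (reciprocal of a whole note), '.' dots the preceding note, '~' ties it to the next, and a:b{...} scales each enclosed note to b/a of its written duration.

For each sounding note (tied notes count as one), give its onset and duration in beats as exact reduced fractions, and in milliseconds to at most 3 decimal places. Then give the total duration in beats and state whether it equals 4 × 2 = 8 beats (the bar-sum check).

1) 0.0ms=0b +1090.909ms=2b
2) 1090.909ms=2b +818.182ms=3/2b
3) 1909.091ms=7/2b +136.364ms=1/4b
4) 2045.455ms=15/4b +136.364ms=1/4b
5) 2181.818ms=4b +409.091ms=3/4b
6) 2590.909ms=19/4b +409.091ms=3/4b
7) 3000.0ms=11/2b +272.727ms=1/2b
8) 3272.727ms=6b +363.636ms=2/3b
9) 3636.364ms=20/3b +727.273ms=4/3b
Σ=8b of 8 (110bpm 2/4) — PASS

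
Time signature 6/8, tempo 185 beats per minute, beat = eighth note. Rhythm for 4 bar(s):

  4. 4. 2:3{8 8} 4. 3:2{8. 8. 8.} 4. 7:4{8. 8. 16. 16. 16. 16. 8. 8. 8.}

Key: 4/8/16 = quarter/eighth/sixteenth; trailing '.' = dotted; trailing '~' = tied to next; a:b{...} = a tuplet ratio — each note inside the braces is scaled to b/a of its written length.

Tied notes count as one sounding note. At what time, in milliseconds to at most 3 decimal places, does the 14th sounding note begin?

note 14 onset = 144/7b = 6671.815ms

1. 0.0ms @ 0 + 972.973ms (3)
2. 972.973ms @ 3 + 972.973ms (3)
3. 1945.946ms @ 6 + 486.486ms (3/2)
4. 2432.432ms @ 15/2 + 486.486ms (3/2)
5. 2918.919ms @ 9 + 972.973ms (3)
6. 3891.892ms @ 12 + 324.324ms (1)
7. 4216.216ms @ 13 + 324.324ms (1)
8. 4540.541ms @ 14 + 324.324ms (1)
9. 4864.865ms @ 15 + 972.973ms (3)
10. 5837.838ms @ 18 + 277.992ms (6/7)
11. 6115.83ms @ 132/7 + 277.992ms (6/7)
12. 6393.822ms @ 138/7 + 138.996ms (3/7)
13. 6532.819ms @ 141/7 + 138.996ms (3/7)
14. 6671.815ms @ 144/7 + 138.996ms (3/7)
15. 6810.811ms @ 21 + 138.996ms (3/7)
16. 6949.807ms @ 150/7 + 277.992ms (6/7)
17. 7227.799ms @ 156/7 + 277.992ms (6/7)
18. 7505.792ms @ 162/7 + 277.992ms (6/7)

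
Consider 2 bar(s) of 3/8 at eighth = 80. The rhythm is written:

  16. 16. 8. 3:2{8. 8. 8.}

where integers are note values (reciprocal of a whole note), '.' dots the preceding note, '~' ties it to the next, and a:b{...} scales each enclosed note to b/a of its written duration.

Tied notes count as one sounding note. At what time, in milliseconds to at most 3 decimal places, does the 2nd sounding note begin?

1. 0.0ms @ 0 + 562.5ms (3/4)
2. 562.5ms @ 3/4 + 562.5ms (3/4)
3. 1125.0ms @ 3/2 + 1125.0ms (3/2)
4. 2250.0ms @ 3 + 750.0ms (1)
5. 3000.0ms @ 4 + 750.0ms (1)
6. 3750.0ms @ 5 + 750.0ms (1)

note 2 onset = 3/4b = 562.5ms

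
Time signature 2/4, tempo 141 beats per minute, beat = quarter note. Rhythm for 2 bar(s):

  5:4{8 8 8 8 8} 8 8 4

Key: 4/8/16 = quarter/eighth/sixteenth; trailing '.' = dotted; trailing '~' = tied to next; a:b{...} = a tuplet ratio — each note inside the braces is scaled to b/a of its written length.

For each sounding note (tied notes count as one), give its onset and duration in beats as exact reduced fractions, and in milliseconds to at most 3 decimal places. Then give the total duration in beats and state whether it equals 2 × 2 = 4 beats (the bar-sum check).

1) 0.0ms=0b +170.213ms=2/5b
2) 170.213ms=2/5b +170.213ms=2/5b
3) 340.426ms=4/5b +170.213ms=2/5b
4) 510.638ms=6/5b +170.213ms=2/5b
5) 680.851ms=8/5b +170.213ms=2/5b
6) 851.064ms=2b +212.766ms=1/2b
7) 1063.83ms=5/2b +212.766ms=1/2b
8) 1276.596ms=3b +425.532ms=1b
Σ=4b of 4 (141bpm 2/4) — PASS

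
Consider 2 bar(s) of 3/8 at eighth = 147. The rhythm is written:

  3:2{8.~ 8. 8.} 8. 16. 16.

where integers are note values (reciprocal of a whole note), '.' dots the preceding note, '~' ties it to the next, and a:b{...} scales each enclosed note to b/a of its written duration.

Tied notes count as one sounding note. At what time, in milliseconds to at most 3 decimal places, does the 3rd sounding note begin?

note 3 onset = 3b = 1224.49ms

1. 0.0ms @ 0 + 816.327ms (2)
2. 816.327ms @ 2 + 408.163ms (1)
3. 1224.49ms @ 3 + 612.245ms (3/2)
4. 1836.735ms @ 9/2 + 306.122ms (3/4)
5. 2142.857ms @ 21/4 + 306.122ms (3/4)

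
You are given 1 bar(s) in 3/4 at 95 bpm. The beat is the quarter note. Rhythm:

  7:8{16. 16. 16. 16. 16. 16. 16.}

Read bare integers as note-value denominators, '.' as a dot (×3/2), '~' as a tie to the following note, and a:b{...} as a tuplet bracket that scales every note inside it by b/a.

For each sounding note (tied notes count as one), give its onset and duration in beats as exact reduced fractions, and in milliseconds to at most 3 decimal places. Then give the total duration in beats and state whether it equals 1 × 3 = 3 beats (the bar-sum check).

1) 0.0ms=0b +270.677ms=3/7b
2) 270.677ms=3/7b +270.677ms=3/7b
3) 541.353ms=6/7b +270.677ms=3/7b
4) 812.03ms=9/7b +270.677ms=3/7b
5) 1082.707ms=12/7b +270.677ms=3/7b
6) 1353.383ms=15/7b +270.677ms=3/7b
7) 1624.06ms=18/7b +270.677ms=3/7b
Σ=3b of 3 (95bpm 3/4) — PASS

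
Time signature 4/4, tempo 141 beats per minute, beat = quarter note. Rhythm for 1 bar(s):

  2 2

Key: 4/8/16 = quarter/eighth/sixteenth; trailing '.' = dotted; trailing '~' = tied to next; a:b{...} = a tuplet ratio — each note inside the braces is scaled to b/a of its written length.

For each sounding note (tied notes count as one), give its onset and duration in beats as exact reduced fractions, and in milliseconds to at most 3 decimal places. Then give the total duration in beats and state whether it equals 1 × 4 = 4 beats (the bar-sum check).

1) 0.0ms=0b +851.064ms=2b
2) 851.064ms=2b +851.064ms=2b
Σ=4b of 4 (141bpm 4/4) — PASS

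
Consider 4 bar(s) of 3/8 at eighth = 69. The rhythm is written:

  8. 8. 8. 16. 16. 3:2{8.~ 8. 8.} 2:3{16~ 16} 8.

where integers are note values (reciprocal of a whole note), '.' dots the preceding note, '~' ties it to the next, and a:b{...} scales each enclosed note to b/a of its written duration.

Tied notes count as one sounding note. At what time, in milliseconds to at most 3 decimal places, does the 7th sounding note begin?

note 7 onset = 8b = 6956.522ms

1. 0.0ms @ 0 + 1304.348ms (3/2)
2. 1304.348ms @ 3/2 + 1304.348ms (3/2)
3. 2608.696ms @ 3 + 1304.348ms (3/2)
4. 3913.043ms @ 9/2 + 652.174ms (3/4)
5. 4565.217ms @ 21/4 + 652.174ms (3/4)
6. 5217.391ms @ 6 + 1739.13ms (2)
7. 6956.522ms @ 8 + 869.565ms (1)
8. 7826.087ms @ 9 + 1304.348ms (3/2)
9. 9130.435ms @ 21/2 + 1304.348ms (3/2)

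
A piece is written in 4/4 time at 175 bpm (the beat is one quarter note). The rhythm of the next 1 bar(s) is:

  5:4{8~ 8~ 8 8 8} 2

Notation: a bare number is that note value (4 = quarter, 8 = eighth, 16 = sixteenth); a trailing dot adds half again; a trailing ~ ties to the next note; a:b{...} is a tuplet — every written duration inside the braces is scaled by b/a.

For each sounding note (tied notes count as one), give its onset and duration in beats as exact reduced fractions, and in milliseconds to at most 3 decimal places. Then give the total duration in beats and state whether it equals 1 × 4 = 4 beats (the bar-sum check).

1) 0.0ms=0b +411.429ms=6/5b
2) 411.429ms=6/5b +137.143ms=2/5b
3) 548.571ms=8/5b +137.143ms=2/5b
4) 685.714ms=2b +685.714ms=2b
Σ=4b of 4 (175bpm 4/4) — PASS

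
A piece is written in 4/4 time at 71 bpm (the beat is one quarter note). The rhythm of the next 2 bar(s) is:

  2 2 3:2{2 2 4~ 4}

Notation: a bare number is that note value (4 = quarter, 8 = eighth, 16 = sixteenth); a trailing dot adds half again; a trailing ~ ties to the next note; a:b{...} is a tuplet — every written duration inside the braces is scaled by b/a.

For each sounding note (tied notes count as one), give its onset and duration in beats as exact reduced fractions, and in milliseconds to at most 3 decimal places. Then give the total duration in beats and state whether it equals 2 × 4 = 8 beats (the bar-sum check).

1) 0.0ms=0b +1690.141ms=2b
2) 1690.141ms=2b +1690.141ms=2b
3) 3380.282ms=4b +1126.761ms=4/3b
4) 4507.042ms=16/3b +1126.761ms=4/3b
5) 5633.803ms=20/3b +1126.761ms=4/3b
Σ=8b of 8 (71bpm 4/4) — PASS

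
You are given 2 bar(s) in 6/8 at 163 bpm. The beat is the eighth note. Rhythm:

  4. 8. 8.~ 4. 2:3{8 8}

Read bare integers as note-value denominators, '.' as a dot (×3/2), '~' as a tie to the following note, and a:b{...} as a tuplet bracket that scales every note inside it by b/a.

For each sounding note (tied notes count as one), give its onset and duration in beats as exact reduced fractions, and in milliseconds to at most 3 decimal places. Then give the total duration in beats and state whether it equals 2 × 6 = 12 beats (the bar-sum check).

1) 0.0ms=0b +1104.294ms=3b
2) 1104.294ms=3b +552.147ms=3/2b
3) 1656.442ms=9/2b +1656.442ms=9/2b
4) 3312.883ms=9b +552.147ms=3/2b
5) 3865.031ms=21/2b +552.147ms=3/2b
Σ=12b of 12 (163bpm 6/8) — PASS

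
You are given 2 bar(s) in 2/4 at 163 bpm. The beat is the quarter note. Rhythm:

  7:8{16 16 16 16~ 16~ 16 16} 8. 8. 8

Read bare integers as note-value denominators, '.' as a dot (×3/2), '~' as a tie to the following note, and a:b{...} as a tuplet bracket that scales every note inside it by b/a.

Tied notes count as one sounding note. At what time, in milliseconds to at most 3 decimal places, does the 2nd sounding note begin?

note 2 onset = 2/7b = 105.171ms

1. 0.0ms @ 0 + 105.171ms (2/7)
2. 105.171ms @ 2/7 + 105.171ms (2/7)
3. 210.342ms @ 4/7 + 105.171ms (2/7)
4. 315.513ms @ 6/7 + 315.513ms (6/7)
5. 631.025ms @ 12/7 + 105.171ms (2/7)
6. 736.196ms @ 2 + 276.074ms (3/4)
7. 1012.27ms @ 11/4 + 276.074ms (3/4)
8. 1288.344ms @ 7/2 + 184.049ms (1/2)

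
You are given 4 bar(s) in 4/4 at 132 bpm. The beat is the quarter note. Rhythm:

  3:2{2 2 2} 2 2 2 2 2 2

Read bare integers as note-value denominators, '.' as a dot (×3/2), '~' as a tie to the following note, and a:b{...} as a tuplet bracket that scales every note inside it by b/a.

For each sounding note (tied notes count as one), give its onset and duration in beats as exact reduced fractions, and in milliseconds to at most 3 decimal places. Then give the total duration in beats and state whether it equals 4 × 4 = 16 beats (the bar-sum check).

1) 0.0ms=0b +606.061ms=4/3b
2) 606.061ms=4/3b +606.061ms=4/3b
3) 1212.121ms=8/3b +606.061ms=4/3b
4) 1818.182ms=4b +909.091ms=2b
5) 2727.273ms=6b +909.091ms=2b
6) 3636.364ms=8b +909.091ms=2b
7) 4545.455ms=10b +909.091ms=2b
8) 5454.545ms=12b +909.091ms=2b
9) 6363.636ms=14b +909.091ms=2b
Σ=16b of 16 (132bpm 4/4) — PASS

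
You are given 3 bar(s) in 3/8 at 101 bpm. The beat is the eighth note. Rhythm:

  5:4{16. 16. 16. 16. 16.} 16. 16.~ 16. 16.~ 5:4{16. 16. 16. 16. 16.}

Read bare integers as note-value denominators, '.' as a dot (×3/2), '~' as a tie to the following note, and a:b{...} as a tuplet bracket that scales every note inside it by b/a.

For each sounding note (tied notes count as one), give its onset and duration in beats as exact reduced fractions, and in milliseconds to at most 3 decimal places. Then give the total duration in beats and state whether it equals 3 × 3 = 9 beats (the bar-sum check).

1) 0.0ms=0b +356.436ms=3/5b
2) 356.436ms=3/5b +356.436ms=3/5b
3) 712.871ms=6/5b +356.436ms=3/5b
4) 1069.307ms=9/5b +356.436ms=3/5b
5) 1425.743ms=12/5b +356.436ms=3/5b
6) 1782.178ms=3b +445.545ms=3/4b
7) 2227.723ms=15/4b +891.089ms=3/2b
8) 3118.812ms=21/4b +801.98ms=27/20b
9) 3920.792ms=33/5b +356.436ms=3/5b
10) 4277.228ms=36/5b +356.436ms=3/5b
11) 4633.663ms=39/5b +356.436ms=3/5b
12) 4990.099ms=42/5b +356.436ms=3/5b
Σ=9b of 9 (101bpm 3/8) — PASS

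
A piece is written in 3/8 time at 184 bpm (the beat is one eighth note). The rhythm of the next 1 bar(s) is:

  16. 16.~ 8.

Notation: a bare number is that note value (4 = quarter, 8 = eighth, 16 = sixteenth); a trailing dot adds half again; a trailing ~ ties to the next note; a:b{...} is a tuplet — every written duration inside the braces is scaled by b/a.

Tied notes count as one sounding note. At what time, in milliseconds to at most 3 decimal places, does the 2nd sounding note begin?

note 2 onset = 3/4b = 244.565ms

1. 0.0ms @ 0 + 244.565ms (3/4)
2. 244.565ms @ 3/4 + 733.696ms (9/4)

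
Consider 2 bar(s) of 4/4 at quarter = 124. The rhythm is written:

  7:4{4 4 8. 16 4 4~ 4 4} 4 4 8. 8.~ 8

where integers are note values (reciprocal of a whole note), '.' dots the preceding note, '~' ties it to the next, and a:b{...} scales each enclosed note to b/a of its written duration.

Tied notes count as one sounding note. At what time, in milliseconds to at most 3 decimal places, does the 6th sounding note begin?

note 6 onset = 16/7b = 1105.991ms

1. 0.0ms @ 0 + 276.498ms (4/7)
2. 276.498ms @ 4/7 + 276.498ms (4/7)
3. 552.995ms @ 8/7 + 207.373ms (3/7)
4. 760.369ms @ 11/7 + 69.124ms (1/7)
5. 829.493ms @ 12/7 + 276.498ms (4/7)
6. 1105.991ms @ 16/7 + 552.995ms (8/7)
7. 1658.986ms @ 24/7 + 276.498ms (4/7)
8. 1935.484ms @ 4 + 483.871ms (1)
9. 2419.355ms @ 5 + 483.871ms (1)
10. 2903.226ms @ 6 + 362.903ms (3/4)
11. 3266.129ms @ 27/4 + 604.839ms (5/4)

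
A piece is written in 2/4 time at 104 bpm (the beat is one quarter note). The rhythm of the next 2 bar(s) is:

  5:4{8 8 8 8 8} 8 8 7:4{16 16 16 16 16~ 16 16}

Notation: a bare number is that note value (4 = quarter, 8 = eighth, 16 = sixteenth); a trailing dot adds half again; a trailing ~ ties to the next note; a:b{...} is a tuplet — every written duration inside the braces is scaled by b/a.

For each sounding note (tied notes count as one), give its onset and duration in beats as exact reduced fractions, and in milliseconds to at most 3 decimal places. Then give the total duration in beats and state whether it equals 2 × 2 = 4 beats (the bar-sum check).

1) 0.0ms=0b +230.769ms=2/5b
2) 230.769ms=2/5b +230.769ms=2/5b
3) 461.538ms=4/5b +230.769ms=2/5b
4) 692.308ms=6/5b +230.769ms=2/5b
5) 923.077ms=8/5b +230.769ms=2/5b
6) 1153.846ms=2b +288.462ms=1/2b
7) 1442.308ms=5/2b +288.462ms=1/2b
8) 1730.769ms=3b +82.418ms=1/7b
9) 1813.187ms=22/7b +82.418ms=1/7b
10) 1895.604ms=23/7b +82.418ms=1/7b
11) 1978.022ms=24/7b +82.418ms=1/7b
12) 2060.44ms=25/7b +164.835ms=2/7b
13) 2225.275ms=27/7b +82.418ms=1/7b
Σ=4b of 4 (104bpm 2/4) — PASS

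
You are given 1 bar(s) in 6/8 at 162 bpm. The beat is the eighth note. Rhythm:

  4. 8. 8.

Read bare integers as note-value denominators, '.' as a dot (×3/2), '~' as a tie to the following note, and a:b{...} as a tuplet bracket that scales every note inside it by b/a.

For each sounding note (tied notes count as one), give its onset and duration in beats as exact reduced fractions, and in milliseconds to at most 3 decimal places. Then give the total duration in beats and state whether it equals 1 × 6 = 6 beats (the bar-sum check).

1) 0.0ms=0b +1111.111ms=3b
2) 1111.111ms=3b +555.556ms=3/2b
3) 1666.667ms=9/2b +555.556ms=3/2b
Σ=6b of 6 (162bpm 6/8) — PASS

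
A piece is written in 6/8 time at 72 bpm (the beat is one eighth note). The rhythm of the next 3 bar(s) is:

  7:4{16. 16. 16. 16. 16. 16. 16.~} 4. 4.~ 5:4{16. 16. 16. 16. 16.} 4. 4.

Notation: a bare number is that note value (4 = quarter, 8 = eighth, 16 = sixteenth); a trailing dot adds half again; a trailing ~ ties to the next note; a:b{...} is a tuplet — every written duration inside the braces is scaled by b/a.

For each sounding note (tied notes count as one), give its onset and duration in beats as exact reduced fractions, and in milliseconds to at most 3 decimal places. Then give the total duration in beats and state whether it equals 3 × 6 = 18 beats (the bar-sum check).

1) 0.0ms=0b +357.143ms=3/7b
2) 357.143ms=3/7b +357.143ms=3/7b
3) 714.286ms=6/7b +357.143ms=3/7b
4) 1071.429ms=9/7b +357.143ms=3/7b
5) 1428.571ms=12/7b +357.143ms=3/7b
6) 1785.714ms=15/7b +357.143ms=3/7b
7) 2142.857ms=18/7b +2857.143ms=24/7b
8) 5000.0ms=6b +3000.0ms=18/5b
9) 8000.0ms=48/5b +500.0ms=3/5b
10) 8500.0ms=51/5b +500.0ms=3/5b
11) 9000.0ms=54/5b +500.0ms=3/5b
12) 9500.0ms=57/5b +500.0ms=3/5b
13) 10000.0ms=12b +2500.0ms=3b
14) 12500.0ms=15b +2500.0ms=3b
Σ=18b of 18 (72bpm 6/8) — PASS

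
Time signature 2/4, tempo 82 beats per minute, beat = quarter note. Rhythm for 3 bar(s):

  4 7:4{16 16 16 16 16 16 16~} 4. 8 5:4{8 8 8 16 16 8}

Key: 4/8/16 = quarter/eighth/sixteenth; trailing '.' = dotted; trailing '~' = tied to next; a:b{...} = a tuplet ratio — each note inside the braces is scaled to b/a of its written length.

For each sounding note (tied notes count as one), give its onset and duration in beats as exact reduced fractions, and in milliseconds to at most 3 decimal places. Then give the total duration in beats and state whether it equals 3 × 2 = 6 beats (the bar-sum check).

1) 0.0ms=0b +731.707ms=1b
2) 731.707ms=1b +104.53ms=1/7b
3) 836.237ms=8/7b +104.53ms=1/7b
4) 940.767ms=9/7b +104.53ms=1/7b
5) 1045.296ms=10/7b +104.53ms=1/7b
6) 1149.826ms=11/7b +104.53ms=1/7b
7) 1254.355ms=12/7b +104.53ms=1/7b
8) 1358.885ms=13/7b +1202.091ms=23/14b
9) 2560.976ms=7/2b +365.854ms=1/2b
10) 2926.829ms=4b +292.683ms=2/5b
11) 3219.512ms=22/5b +292.683ms=2/5b
12) 3512.195ms=24/5b +292.683ms=2/5b
13) 3804.878ms=26/5b +146.341ms=1/5b
14) 3951.22ms=27/5b +146.341ms=1/5b
15) 4097.561ms=28/5b +292.683ms=2/5b
Σ=6b of 6 (82bpm 2/4) — PASS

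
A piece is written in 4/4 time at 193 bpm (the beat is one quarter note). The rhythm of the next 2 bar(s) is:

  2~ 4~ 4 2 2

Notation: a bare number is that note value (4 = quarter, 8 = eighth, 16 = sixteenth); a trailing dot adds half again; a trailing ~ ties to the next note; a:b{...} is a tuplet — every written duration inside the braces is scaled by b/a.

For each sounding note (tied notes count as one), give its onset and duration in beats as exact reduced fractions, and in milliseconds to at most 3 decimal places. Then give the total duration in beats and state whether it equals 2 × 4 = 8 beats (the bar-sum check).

1) 0.0ms=0b +1243.523ms=4b
2) 1243.523ms=4b +621.762ms=2b
3) 1865.285ms=6b +621.762ms=2b
Σ=8b of 8 (193bpm 4/4) — PASS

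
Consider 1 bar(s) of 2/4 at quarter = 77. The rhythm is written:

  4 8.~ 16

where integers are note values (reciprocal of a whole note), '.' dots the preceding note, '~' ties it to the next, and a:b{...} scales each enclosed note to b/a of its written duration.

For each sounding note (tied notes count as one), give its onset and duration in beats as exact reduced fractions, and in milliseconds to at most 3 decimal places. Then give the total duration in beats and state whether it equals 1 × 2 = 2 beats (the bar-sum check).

1) 0.0ms=0b +779.221ms=1b
2) 779.221ms=1b +779.221ms=1b
Σ=2b of 2 (77bpm 2/4) — PASS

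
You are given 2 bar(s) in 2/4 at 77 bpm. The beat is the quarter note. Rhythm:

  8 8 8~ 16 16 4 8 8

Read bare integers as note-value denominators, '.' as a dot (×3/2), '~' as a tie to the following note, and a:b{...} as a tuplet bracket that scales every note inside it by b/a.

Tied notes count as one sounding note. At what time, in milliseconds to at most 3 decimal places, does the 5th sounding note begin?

1. 0.0ms @ 0 + 389.61ms (1/2)
2. 389.61ms @ 1/2 + 389.61ms (1/2)
3. 779.221ms @ 1 + 584.416ms (3/4)
4. 1363.636ms @ 7/4 + 194.805ms (1/4)
5. 1558.442ms @ 2 + 779.221ms (1)
6. 2337.662ms @ 3 + 389.61ms (1/2)
7. 2727.273ms @ 7/2 + 389.61ms (1/2)

note 5 onset = 2b = 1558.442ms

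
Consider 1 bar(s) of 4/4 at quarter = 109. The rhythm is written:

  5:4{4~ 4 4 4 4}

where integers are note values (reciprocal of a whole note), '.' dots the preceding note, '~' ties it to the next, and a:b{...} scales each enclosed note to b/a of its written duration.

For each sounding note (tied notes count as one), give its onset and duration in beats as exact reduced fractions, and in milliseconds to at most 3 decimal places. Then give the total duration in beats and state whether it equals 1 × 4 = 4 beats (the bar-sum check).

1) 0.0ms=0b +880.734ms=8/5b
2) 880.734ms=8/5b +440.367ms=4/5b
3) 1321.101ms=12/5b +440.367ms=4/5b
4) 1761.468ms=16/5b +440.367ms=4/5b
Σ=4b of 4 (109bpm 4/4) — PASS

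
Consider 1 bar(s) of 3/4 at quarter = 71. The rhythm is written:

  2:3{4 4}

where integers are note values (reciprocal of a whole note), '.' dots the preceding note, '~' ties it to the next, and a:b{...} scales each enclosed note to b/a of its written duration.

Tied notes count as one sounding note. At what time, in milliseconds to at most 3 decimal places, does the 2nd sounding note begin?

note 2 onset = 3/2b = 1267.606ms

1. 0.0ms @ 0 + 1267.606ms (3/2)
2. 1267.606ms @ 3/2 + 1267.606ms (3/2)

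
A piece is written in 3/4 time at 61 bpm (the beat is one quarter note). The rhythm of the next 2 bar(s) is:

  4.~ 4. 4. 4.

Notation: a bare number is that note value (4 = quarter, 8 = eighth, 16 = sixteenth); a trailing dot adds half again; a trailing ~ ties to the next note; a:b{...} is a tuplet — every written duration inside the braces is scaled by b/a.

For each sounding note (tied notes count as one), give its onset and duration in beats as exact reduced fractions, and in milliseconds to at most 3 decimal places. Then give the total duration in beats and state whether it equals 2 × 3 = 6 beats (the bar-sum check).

1) 0.0ms=0b +2950.82ms=3b
2) 2950.82ms=3b +1475.41ms=3/2b
3) 4426.23ms=9/2b +1475.41ms=3/2b
Σ=6b of 6 (61bpm 3/4) — PASS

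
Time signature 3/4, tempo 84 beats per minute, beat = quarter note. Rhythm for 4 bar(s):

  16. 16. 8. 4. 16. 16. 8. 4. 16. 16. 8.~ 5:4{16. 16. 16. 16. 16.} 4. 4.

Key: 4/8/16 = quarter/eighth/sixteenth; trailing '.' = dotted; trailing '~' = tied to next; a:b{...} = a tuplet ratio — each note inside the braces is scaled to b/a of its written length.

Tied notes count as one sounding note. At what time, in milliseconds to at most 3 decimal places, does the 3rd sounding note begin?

note 3 onset = 3/4b = 535.714ms

1. 0.0ms @ 0 + 267.857ms (3/8)
2. 267.857ms @ 3/8 + 267.857ms (3/8)
3. 535.714ms @ 3/4 + 535.714ms (3/4)
4. 1071.429ms @ 3/2 + 1071.429ms (3/2)
5. 2142.857ms @ 3 + 267.857ms (3/8)
6. 2410.714ms @ 27/8 + 267.857ms (3/8)
7. 2678.571ms @ 15/4 + 535.714ms (3/4)
8. 3214.286ms @ 9/2 + 1071.429ms (3/2)
9. 4285.714ms @ 6 + 267.857ms (3/8)
10. 4553.571ms @ 51/8 + 267.857ms (3/8)
11. 4821.429ms @ 27/4 + 750.0ms (21/20)
12. 5571.429ms @ 39/5 + 214.286ms (3/10)
13. 5785.714ms @ 81/10 + 214.286ms (3/10)
14. 6000.0ms @ 42/5 + 214.286ms (3/10)
15. 6214.286ms @ 87/10 + 214.286ms (3/10)
16. 6428.571ms @ 9 + 1071.429ms (3/2)
17. 7500.0ms @ 21/2 + 1071.429ms (3/2)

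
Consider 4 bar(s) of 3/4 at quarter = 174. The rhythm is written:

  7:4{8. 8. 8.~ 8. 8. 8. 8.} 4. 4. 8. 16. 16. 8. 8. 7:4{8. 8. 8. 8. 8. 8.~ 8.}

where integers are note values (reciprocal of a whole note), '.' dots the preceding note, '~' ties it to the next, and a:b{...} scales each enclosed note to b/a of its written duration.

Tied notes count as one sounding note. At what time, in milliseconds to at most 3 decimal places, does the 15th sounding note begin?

note 15 onset = 66/7b = 3251.232ms

1. 0.0ms @ 0 + 147.783ms (3/7)
2. 147.783ms @ 3/7 + 147.783ms (3/7)
3. 295.567ms @ 6/7 + 295.567ms (6/7)
4. 591.133ms @ 12/7 + 147.783ms (3/7)
5. 738.916ms @ 15/7 + 147.783ms (3/7)
6. 886.7ms @ 18/7 + 147.783ms (3/7)
7. 1034.483ms @ 3 + 517.241ms (3/2)
8. 1551.724ms @ 9/2 + 517.241ms (3/2)
9. 2068.966ms @ 6 + 258.621ms (3/4)
10. 2327.586ms @ 27/4 + 129.31ms (3/8)
11. 2456.897ms @ 57/8 + 129.31ms (3/8)
12. 2586.207ms @ 15/2 + 258.621ms (3/4)
13. 2844.828ms @ 33/4 + 258.621ms (3/4)
14. 3103.448ms @ 9 + 147.783ms (3/7)
15. 3251.232ms @ 66/7 + 147.783ms (3/7)
16. 3399.015ms @ 69/7 + 147.783ms (3/7)
17. 3546.798ms @ 72/7 + 147.783ms (3/7)
18. 3694.581ms @ 75/7 + 147.783ms (3/7)
19. 3842.365ms @ 78/7 + 295.567ms (6/7)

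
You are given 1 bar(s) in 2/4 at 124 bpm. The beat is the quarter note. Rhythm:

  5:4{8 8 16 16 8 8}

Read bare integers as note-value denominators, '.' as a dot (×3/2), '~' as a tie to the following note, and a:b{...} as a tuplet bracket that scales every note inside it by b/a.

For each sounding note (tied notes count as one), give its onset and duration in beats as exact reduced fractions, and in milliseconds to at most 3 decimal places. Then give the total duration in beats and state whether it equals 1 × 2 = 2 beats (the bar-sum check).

1) 0.0ms=0b +193.548ms=2/5b
2) 193.548ms=2/5b +193.548ms=2/5b
3) 387.097ms=4/5b +96.774ms=1/5b
4) 483.871ms=1b +96.774ms=1/5b
5) 580.645ms=6/5b +193.548ms=2/5b
6) 774.194ms=8/5b +193.548ms=2/5b
Σ=2b of 2 (124bpm 2/4) — PASS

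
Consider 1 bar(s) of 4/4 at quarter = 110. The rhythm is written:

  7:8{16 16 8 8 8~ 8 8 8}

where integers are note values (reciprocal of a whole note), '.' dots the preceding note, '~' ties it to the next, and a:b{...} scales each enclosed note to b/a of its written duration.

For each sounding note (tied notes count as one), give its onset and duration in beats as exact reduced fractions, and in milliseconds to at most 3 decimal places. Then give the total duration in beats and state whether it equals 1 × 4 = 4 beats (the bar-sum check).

1) 0.0ms=0b +155.844ms=2/7b
2) 155.844ms=2/7b +155.844ms=2/7b
3) 311.688ms=4/7b +311.688ms=4/7b
4) 623.377ms=8/7b +311.688ms=4/7b
5) 935.065ms=12/7b +623.377ms=8/7b
6) 1558.442ms=20/7b +311.688ms=4/7b
7) 1870.13ms=24/7b +311.688ms=4/7b
Σ=4b of 4 (110bpm 4/4) — PASS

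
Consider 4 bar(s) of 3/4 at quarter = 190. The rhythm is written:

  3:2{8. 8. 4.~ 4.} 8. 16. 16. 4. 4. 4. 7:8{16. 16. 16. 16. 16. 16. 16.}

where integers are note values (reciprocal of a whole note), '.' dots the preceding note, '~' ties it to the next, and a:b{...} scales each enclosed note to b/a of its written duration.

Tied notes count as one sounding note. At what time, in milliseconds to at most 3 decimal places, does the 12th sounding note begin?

note 12 onset = 69/7b = 3112.782ms

1. 0.0ms @ 0 + 157.895ms (1/2)
2. 157.895ms @ 1/2 + 157.895ms (1/2)
3. 315.789ms @ 1 + 631.579ms (2)
4. 947.368ms @ 3 + 236.842ms (3/4)
5. 1184.211ms @ 15/4 + 118.421ms (3/8)
6. 1302.632ms @ 33/8 + 118.421ms (3/8)
7. 1421.053ms @ 9/2 + 473.684ms (3/2)
8. 1894.737ms @ 6 + 473.684ms (3/2)
9. 2368.421ms @ 15/2 + 473.684ms (3/2)
10. 2842.105ms @ 9 + 135.338ms (3/7)
11. 2977.444ms @ 66/7 + 135.338ms (3/7)
12. 3112.782ms @ 69/7 + 135.338ms (3/7)
13. 3248.12ms @ 72/7 + 135.338ms (3/7)
14. 3383.459ms @ 75/7 + 135.338ms (3/7)
15. 3518.797ms @ 78/7 + 135.338ms (3/7)
16. 3654.135ms @ 81/7 + 135.338ms (3/7)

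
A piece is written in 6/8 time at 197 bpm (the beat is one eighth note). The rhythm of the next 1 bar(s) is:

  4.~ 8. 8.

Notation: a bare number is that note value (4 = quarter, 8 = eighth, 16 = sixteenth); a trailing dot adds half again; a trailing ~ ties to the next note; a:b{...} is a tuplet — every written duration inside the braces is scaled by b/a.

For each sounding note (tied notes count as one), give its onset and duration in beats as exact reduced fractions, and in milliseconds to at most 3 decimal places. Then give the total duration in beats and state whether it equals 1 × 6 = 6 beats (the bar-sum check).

1) 0.0ms=0b +1370.558ms=9/2b
2) 1370.558ms=9/2b +456.853ms=3/2b
Σ=6b of 6 (197bpm 6/8) — PASS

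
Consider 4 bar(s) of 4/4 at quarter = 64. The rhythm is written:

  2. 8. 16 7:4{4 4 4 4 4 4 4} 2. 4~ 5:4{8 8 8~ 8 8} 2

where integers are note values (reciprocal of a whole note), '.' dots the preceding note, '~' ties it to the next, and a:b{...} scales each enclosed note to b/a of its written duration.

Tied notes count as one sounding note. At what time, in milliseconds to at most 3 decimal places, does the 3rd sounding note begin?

1. 0.0ms @ 0 + 2812.5ms (3)
2. 2812.5ms @ 3 + 703.125ms (3/4)
3. 3515.625ms @ 15/4 + 234.375ms (1/4)
4. 3750.0ms @ 4 + 535.714ms (4/7)
5. 4285.714ms @ 32/7 + 535.714ms (4/7)
6. 4821.429ms @ 36/7 + 535.714ms (4/7)
7. 5357.143ms @ 40/7 + 535.714ms (4/7)
8. 5892.857ms @ 44/7 + 535.714ms (4/7)
9. 6428.571ms @ 48/7 + 535.714ms (4/7)
10. 6964.286ms @ 52/7 + 535.714ms (4/7)
11. 7500.0ms @ 8 + 2812.5ms (3)
12. 10312.5ms @ 11 + 1312.5ms (7/5)
13. 11625.0ms @ 62/5 + 375.0ms (2/5)
14. 12000.0ms @ 64/5 + 750.0ms (4/5)
15. 12750.0ms @ 68/5 + 375.0ms (2/5)
16. 13125.0ms @ 14 + 1875.0ms (2)

note 3 onset = 15/4b = 3515.625ms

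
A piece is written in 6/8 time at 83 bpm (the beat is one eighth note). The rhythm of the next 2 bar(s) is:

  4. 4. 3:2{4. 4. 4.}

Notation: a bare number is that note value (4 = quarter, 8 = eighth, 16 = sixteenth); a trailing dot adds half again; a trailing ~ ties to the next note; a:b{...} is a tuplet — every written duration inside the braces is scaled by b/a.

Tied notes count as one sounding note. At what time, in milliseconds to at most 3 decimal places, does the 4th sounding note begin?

note 4 onset = 8b = 5783.133ms

1. 0.0ms @ 0 + 2168.675ms (3)
2. 2168.675ms @ 3 + 2168.675ms (3)
3. 4337.349ms @ 6 + 1445.783ms (2)
4. 5783.133ms @ 8 + 1445.783ms (2)
5. 7228.916ms @ 10 + 1445.783ms (2)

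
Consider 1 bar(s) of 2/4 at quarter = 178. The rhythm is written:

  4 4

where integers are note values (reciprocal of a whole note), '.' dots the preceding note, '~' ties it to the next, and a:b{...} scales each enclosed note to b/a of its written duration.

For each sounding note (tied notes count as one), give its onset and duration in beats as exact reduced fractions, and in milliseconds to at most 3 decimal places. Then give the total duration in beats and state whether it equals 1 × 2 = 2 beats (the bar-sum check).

1) 0.0ms=0b +337.079ms=1b
2) 337.079ms=1b +337.079ms=1b
Σ=2b of 2 (178bpm 2/4) — PASS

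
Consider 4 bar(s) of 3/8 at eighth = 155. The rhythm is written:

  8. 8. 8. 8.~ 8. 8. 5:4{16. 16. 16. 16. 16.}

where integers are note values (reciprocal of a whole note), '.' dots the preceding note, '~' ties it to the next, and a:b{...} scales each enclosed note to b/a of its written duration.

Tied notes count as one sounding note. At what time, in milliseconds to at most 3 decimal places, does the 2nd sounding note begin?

1. 0.0ms @ 0 + 580.645ms (3/2)
2. 580.645ms @ 3/2 + 580.645ms (3/2)
3. 1161.29ms @ 3 + 580.645ms (3/2)
4. 1741.935ms @ 9/2 + 1161.29ms (3)
5. 2903.226ms @ 15/2 + 580.645ms (3/2)
6. 3483.871ms @ 9 + 232.258ms (3/5)
7. 3716.129ms @ 48/5 + 232.258ms (3/5)
8. 3948.387ms @ 51/5 + 232.258ms (3/5)
9. 4180.645ms @ 54/5 + 232.258ms (3/5)
10. 4412.903ms @ 57/5 + 232.258ms (3/5)

note 2 onset = 3/2b = 580.645ms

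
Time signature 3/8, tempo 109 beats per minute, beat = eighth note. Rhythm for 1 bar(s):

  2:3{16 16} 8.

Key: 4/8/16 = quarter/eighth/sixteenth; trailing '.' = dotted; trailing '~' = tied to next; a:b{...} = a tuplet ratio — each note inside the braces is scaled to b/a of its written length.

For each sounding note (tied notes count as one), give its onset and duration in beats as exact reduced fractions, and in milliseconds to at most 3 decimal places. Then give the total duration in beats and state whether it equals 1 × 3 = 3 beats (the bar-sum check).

1) 0.0ms=0b +412.844ms=3/4b
2) 412.844ms=3/4b +412.844ms=3/4b
3) 825.688ms=3/2b +825.688ms=3/2b
Σ=3b of 3 (109bpm 3/8) — PASS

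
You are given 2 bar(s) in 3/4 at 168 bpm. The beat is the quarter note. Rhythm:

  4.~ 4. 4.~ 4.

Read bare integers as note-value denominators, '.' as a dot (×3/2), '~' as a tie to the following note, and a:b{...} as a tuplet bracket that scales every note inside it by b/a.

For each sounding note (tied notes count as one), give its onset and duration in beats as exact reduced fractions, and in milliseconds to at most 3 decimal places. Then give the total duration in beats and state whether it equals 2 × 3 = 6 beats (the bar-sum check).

1) 0.0ms=0b +1071.429ms=3b
2) 1071.429ms=3b +1071.429ms=3b
Σ=6b of 6 (168bpm 3/4) — PASS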